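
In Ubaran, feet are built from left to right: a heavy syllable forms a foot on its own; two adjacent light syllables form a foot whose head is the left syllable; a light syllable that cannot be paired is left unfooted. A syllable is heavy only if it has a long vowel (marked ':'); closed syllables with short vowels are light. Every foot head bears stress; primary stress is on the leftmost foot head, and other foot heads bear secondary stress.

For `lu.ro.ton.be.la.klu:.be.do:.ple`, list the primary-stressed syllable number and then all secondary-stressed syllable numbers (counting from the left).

Weights: 1 lu L, 2 ro L, 3 ton L, 4 be L, 5 la L, 6 klu: H, 7 be L, 8 do: H, 9 ple L.
Parse left to right (heavy = foot alone; LL = one foot; stranded L unfooted): (ˈlu.ro) (ˈton.be) la (ˈklu:) be (ˈdo:) ple.
Foot heads: 1, 3, 6, 8.
Primary stress on the leftmost head = syllable 1.
Secondary stress on 3, 6, 8: ˈlu.ro.ˌton.be.la.ˌklu:.be.ˌdo:.ple.

primary 1, secondary 3, 6, 8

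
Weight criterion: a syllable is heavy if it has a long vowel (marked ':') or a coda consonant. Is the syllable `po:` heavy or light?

`po:`: long vowel, open (no coda). Long vowel → heavy.

heavy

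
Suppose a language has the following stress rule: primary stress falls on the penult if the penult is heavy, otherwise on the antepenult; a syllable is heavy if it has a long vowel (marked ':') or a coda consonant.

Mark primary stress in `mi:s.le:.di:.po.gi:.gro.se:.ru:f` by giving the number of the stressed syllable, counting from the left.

7

Weights: 6 gro L, 7 se: H, 8 ru:f H.
The penult (syllable 7, se:) is heavy, so it takes stress.
Primary stress: syllable 7 → mi:s.le:.di:.po.gi:.gro.ˈse:.ru:f.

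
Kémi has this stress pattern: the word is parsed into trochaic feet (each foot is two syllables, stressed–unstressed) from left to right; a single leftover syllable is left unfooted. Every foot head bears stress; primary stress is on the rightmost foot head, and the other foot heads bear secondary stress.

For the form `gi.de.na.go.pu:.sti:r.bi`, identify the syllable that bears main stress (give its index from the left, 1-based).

5

Parse left to right into trochaic (ˈσσ) feet: (ˈgi.de) (ˈna.go) (ˈpu:.sti:r) bi. Syllable 7 is left unfooted.
Foot heads (stressed positions): 1, 3, 5.
End Rule Rightmost: primary stress on the rightmost head = syllable 5.
Primary stress: syllable 5 → gi.de.na.go.ˈpu:.sti:r.bi.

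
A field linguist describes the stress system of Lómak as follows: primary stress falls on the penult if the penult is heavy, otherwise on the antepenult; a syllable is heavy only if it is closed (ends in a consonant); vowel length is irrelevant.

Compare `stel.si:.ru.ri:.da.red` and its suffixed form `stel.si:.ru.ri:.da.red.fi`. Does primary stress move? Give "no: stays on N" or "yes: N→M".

yes: 4→6

Base `stel.si:.ru.ri:.da.red` (6 syllables):
  Weights: 4 ri: L, 5 da L, 6 red H.
  The penult (syllable 5, da) is light, so stress falls on the antepenult (syllable 4, ri:).
  → primary stress on syllable 4.
Suffixed `stel.si:.ru.ri:.da.red.fi` (7 syllables):
  Weights: 5 da L, 6 red H, 7 fi L.
  The penult (syllable 6, red) is heavy, so it takes stress.
  → primary stress on syllable 6.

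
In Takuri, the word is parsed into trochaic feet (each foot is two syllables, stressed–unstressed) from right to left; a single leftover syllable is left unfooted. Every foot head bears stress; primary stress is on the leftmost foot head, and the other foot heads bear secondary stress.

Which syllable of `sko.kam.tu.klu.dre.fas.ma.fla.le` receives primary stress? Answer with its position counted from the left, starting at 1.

Parse right to left into trochaic (ˈσσ) feet: sko (ˈkam.tu) (ˈklu.dre) (ˈfas.ma) (ˈfla.le). Syllable 1 is left unfooted.
Foot heads (stressed positions): 2, 4, 6, 8.
End Rule Leftmost: primary stress on the leftmost head = syllable 2.
Primary stress: syllable 2 → sko.ˈkam.tu.klu.dre.fas.ma.fla.le.

2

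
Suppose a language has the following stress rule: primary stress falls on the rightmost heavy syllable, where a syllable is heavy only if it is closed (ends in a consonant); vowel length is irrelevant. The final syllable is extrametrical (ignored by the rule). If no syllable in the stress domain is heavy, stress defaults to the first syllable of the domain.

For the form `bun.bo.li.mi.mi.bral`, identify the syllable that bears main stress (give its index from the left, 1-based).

1

The final syllable (6, bral) is extrametrical; the stress domain is syllables 1–5.
Weights: 1 bun H, 2 bo L, 3 li L, 4 mi L, 5 mi L.
Heavy syllables in the domain: 1. The rightmost is syllable 1 (bun).
Primary stress: syllable 1 → ˈbun.bo.li.mi.mi.bral.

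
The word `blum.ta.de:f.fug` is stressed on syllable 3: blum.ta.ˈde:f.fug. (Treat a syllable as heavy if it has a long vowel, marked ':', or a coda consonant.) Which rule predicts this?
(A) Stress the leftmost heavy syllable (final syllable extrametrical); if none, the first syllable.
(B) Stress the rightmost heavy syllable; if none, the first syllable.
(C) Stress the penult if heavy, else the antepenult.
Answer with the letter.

C

Rule A → syllable 1 (observed: 3).
Rule B → syllable 4 (observed: 3).
Rule C → syllable 3 ✓.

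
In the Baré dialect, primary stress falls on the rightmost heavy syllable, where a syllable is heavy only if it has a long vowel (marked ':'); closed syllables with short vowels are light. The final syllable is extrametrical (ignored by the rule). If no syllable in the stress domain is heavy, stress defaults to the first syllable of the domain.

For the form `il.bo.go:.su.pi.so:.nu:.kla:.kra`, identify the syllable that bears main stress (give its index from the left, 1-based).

8

The final syllable (9, kra) is extrametrical; the stress domain is syllables 1–8.
Weights: 1 il L, 2 bo L, 3 go: H, 4 su L, 5 pi L, 6 so: H, 7 nu: H, 8 kla: H.
Heavy syllables in the domain: 3, 6, 7, 8. The rightmost is syllable 8 (kla:).
Primary stress: syllable 8 → il.bo.go:.su.pi.so:.nu:.ˈkla:.kra.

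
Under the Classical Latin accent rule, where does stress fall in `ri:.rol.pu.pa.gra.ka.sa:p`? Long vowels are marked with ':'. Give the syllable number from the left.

5

Classical Latin: stress the penult if heavy (long vowel or closed), else the antepenult.
Weights: 5 gra L, 6 ka L, 7 sa:p H.
The penult (syllable 6, ka) is light, so stress falls on the antepenult (syllable 5, gra).
Stress on syllable 5: ri:.rol.pu.pa.ˈgra.ka.sa:p.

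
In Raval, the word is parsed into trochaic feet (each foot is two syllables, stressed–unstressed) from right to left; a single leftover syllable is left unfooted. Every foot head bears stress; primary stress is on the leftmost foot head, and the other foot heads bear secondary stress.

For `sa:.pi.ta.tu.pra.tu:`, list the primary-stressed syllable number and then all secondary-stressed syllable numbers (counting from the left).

primary 1, secondary 3, 5

Parse right to left into trochaic (ˈσσ) feet: (ˈsa:.pi) (ˈta.tu) (ˈpra.tu:).
Foot heads (stressed positions): 1, 3, 5.
End Rule Leftmost: primary stress on the leftmost head = syllable 1.
Secondary stress on 3, 5: ˈsa:.pi.ˌta.tu.ˌpra.tu:.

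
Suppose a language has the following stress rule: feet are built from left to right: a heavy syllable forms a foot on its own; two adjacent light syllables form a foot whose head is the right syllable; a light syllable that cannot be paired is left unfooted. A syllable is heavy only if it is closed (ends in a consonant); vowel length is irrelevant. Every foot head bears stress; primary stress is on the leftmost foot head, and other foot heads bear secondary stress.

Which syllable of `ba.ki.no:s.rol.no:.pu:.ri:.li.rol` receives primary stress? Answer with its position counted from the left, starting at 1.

Weights: 1 ba L, 2 ki L, 3 no:s H, 4 rol H, 5 no: L, 6 pu: L, 7 ri: L, 8 li L, 9 rol H.
Parse left to right (heavy = foot alone; LL = one foot; stranded L unfooted): (ba.ˈki) (ˈno:s) (ˈrol) (no:.ˈpu:) (ri:.ˈli) (ˈrol).
Foot heads: 2, 3, 4, 6, 8, 9.
Primary stress on the leftmost head = syllable 2.
Primary stress: syllable 2 → ba.ˈki.no:s.rol.no:.pu:.ri:.li.rol.

2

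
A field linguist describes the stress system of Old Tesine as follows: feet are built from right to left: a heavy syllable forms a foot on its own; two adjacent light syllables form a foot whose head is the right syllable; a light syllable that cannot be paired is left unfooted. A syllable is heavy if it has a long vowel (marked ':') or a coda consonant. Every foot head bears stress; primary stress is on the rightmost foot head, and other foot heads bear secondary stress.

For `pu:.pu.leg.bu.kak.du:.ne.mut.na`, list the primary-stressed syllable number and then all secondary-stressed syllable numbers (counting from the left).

primary 8, secondary 1, 3, 5, 6

Weights: 1 pu: H, 2 pu L, 3 leg H, 4 bu L, 5 kak H, 6 du: H, 7 ne L, 8 mut H, 9 na L.
Parse right to left (heavy = foot alone; LL = one foot; stranded L unfooted): (ˈpu:) pu (ˈleg) bu (ˈkak) (ˈdu:) ne (ˈmut) na.
Foot heads: 1, 3, 5, 6, 8.
Primary stress on the rightmost head = syllable 8.
Secondary stress on 1, 3, 5, 6: ˌpu:.pu.ˌleg.bu.ˌkak.ˌdu:.ne.ˈmut.na.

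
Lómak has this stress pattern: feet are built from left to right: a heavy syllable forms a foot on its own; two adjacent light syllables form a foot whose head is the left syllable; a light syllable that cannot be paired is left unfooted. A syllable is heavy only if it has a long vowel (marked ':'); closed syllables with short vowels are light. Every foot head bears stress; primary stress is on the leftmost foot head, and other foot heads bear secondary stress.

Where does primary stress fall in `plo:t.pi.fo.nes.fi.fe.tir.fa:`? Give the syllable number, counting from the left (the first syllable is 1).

Weights: 1 plo:t H, 2 pi L, 3 fo L, 4 nes L, 5 fi L, 6 fe L, 7 tir L, 8 fa: H.
Parse left to right (heavy = foot alone; LL = one foot; stranded L unfooted): (ˈplo:t) (ˈpi.fo) (ˈnes.fi) (ˈfe.tir) (ˈfa:).
Foot heads: 1, 2, 4, 6, 8.
Primary stress on the leftmost head = syllable 1.
Primary stress: syllable 1 → ˈplo:t.pi.fo.nes.fi.fe.tir.fa:.

1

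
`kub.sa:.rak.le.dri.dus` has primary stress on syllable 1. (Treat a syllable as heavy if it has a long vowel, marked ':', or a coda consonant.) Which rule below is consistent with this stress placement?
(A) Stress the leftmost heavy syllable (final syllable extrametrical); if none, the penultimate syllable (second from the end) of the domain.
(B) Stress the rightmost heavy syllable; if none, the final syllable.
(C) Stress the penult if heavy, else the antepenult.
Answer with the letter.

A

Rule A → syllable 1 ✓.
Rule B → syllable 6 (observed: 1).
Rule C → syllable 4 (observed: 1).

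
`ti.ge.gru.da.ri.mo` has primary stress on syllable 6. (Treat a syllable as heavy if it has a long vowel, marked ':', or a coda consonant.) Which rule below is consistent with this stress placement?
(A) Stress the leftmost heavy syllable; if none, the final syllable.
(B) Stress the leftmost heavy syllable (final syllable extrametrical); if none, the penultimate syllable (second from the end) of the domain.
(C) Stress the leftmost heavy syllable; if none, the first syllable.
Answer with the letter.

A

Rule A → syllable 6 ✓.
Rule B → syllable 4 (observed: 6).
Rule C → syllable 1 (observed: 6).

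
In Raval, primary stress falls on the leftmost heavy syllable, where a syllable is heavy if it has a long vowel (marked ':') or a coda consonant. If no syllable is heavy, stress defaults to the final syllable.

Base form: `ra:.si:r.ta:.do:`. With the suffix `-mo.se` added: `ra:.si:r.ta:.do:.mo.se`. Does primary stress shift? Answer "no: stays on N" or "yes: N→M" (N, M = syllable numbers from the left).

Base `ra:.si:r.ta:.do:` (4 syllables):
  Weights: 1 ra: H, 2 si:r H, 3 ta: H, 4 do: H.
  Heavy syllables in the domain: 1, 2, 3, 4. The leftmost is syllable 1 (ra:).
  → primary stress on syllable 1.
Suffixed `ra:.si:r.ta:.do:.mo.se` (6 syllables):
  Weights: 1 ra: H, 2 si:r H, 3 ta: H, 4 do: H, 5 mo L, 6 se L.
  Heavy syllables in the domain: 1, 2, 3, 4. The leftmost is syllable 1 (ra:).
  → primary stress on syllable 1.

no: stays on 1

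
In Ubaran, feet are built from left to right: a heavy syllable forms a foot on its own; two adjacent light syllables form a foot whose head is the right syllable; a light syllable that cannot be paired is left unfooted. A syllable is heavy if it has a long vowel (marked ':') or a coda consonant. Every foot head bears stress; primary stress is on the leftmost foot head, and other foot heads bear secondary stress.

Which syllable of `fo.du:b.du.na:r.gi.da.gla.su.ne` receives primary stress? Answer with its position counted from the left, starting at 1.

2

Weights: 1 fo L, 2 du:b H, 3 du L, 4 na:r H, 5 gi L, 6 da L, 7 gla L, 8 su L, 9 ne L.
Parse left to right (heavy = foot alone; LL = one foot; stranded L unfooted): fo (ˈdu:b) du (ˈna:r) (gi.ˈda) (gla.ˈsu) ne.
Foot heads: 2, 4, 6, 8.
Primary stress on the leftmost head = syllable 2.
Primary stress: syllable 2 → fo.ˈdu:b.du.na:r.gi.da.gla.su.ne.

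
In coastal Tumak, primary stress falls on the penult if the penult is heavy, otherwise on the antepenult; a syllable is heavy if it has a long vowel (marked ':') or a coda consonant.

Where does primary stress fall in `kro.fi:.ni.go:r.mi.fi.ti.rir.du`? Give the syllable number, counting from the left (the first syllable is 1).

Weights: 7 ti L, 8 rir H, 9 du L.
The penult (syllable 8, rir) is heavy, so it takes stress.
Primary stress: syllable 8 → kro.fi:.ni.go:r.mi.fi.ti.ˈrir.du.

8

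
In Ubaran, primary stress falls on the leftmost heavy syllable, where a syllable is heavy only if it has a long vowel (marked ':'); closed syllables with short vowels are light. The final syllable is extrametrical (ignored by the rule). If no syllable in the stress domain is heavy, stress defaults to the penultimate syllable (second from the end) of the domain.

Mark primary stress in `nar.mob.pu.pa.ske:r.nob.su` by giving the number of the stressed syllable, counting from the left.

The final syllable (7, su) is extrametrical; the stress domain is syllables 1–6.
Weights: 1 nar L, 2 mob L, 3 pu L, 4 pa L, 5 ske:r H, 6 nob L.
Heavy syllables in the domain: 5. The leftmost is syllable 5 (ske:r).
Primary stress: syllable 5 → nar.mob.pu.pa.ˈske:r.nob.su.

5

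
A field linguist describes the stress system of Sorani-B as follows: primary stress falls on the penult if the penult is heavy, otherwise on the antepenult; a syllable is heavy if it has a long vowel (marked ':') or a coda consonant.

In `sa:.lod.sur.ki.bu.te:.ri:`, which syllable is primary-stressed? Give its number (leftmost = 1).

6

Weights: 5 bu L, 6 te: H, 7 ri: H.
The penult (syllable 6, te:) is heavy, so it takes stress.
Primary stress: syllable 6 → sa:.lod.sur.ki.bu.ˈte:.ri:.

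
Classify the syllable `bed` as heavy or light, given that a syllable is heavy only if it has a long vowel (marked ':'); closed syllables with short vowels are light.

`bed`: short vowel, closed (coda /d/). Short vowel → light.

light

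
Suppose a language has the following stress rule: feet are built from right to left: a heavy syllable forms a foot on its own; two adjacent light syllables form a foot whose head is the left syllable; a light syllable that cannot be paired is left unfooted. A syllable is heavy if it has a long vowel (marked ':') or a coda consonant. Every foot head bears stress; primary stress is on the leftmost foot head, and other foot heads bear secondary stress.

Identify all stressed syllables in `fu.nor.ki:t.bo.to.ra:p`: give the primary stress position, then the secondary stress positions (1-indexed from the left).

primary 2, secondary 3, 4, 6

Weights: 1 fu L, 2 nor H, 3 ki:t H, 4 bo L, 5 to L, 6 ra:p H.
Parse right to left (heavy = foot alone; LL = one foot; stranded L unfooted): fu (ˈnor) (ˈki:t) (ˈbo.to) (ˈra:p).
Foot heads: 2, 3, 4, 6.
Primary stress on the leftmost head = syllable 2.
Secondary stress on 3, 4, 6: fu.ˈnor.ˌki:t.ˌbo.to.ˌra:p.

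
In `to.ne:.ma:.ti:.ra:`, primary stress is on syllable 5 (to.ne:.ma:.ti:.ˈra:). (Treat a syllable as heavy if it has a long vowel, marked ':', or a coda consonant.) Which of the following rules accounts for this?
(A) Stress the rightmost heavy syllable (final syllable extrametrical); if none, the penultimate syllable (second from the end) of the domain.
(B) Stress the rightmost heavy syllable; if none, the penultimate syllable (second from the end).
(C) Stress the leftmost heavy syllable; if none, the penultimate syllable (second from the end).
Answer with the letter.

B

Rule A → syllable 4 (observed: 5).
Rule B → syllable 5 ✓.
Rule C → syllable 2 (observed: 5).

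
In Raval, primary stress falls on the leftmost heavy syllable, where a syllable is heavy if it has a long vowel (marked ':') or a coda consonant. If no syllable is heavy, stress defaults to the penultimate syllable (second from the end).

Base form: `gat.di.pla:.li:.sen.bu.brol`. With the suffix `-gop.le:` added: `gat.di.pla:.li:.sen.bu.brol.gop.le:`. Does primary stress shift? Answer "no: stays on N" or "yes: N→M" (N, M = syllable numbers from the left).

no: stays on 1

Base `gat.di.pla:.li:.sen.bu.brol` (7 syllables):
  Weights: 1 gat H, 2 di L, 3 pla: H, 4 li: H, 5 sen H, 6 bu L, 7 brol H.
  Heavy syllables in the domain: 1, 3, 4, 5, 7. The leftmost is syllable 1 (gat).
  → primary stress on syllable 1.
Suffixed `gat.di.pla:.li:.sen.bu.brol.gop.le:` (9 syllables):
  Weights: 1 gat H, 2 di L, 3 pla: H, 4 li: H, 5 sen H, 6 bu L, 7 brol H, 8 gop H, 9 le: H.
  Heavy syllables in the domain: 1, 3, 4, 5, 7, 8, 9. The leftmost is syllable 1 (gat).
  → primary stress on syllable 1.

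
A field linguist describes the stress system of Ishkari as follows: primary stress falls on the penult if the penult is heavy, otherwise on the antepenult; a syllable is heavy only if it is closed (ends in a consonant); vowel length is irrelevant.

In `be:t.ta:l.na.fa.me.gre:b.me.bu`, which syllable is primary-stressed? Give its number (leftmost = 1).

Weights: 6 gre:b H, 7 me L, 8 bu L.
The penult (syllable 7, me) is light, so stress falls on the antepenult (syllable 6, gre:b).
Primary stress: syllable 6 → be:t.ta:l.na.fa.me.ˈgre:b.me.bu.

6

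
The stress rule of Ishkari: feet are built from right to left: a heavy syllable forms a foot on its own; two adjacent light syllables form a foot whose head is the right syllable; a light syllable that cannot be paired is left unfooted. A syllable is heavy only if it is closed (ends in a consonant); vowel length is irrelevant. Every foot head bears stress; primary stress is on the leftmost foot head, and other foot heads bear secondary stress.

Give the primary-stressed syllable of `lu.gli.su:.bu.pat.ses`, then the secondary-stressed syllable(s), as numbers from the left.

Weights: 1 lu L, 2 gli L, 3 su: L, 4 bu L, 5 pat H, 6 ses H.
Parse right to left (heavy = foot alone; LL = one foot; stranded L unfooted): (lu.ˈgli) (su:.ˈbu) (ˈpat) (ˈses).
Foot heads: 2, 4, 5, 6.
Primary stress on the leftmost head = syllable 2.
Secondary stress on 4, 5, 6: lu.ˈgli.su:.ˌbu.ˌpat.ˌses.

primary 2, secondary 4, 5, 6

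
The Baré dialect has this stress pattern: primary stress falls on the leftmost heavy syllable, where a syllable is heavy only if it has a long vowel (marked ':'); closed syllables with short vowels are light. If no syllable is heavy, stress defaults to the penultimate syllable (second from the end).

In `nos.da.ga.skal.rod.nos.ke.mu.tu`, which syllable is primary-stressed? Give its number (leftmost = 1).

8

Weights: 1 nos L, 2 da L, 3 ga L, 4 skal L, 5 rod L, 6 nos L, 7 ke L, 8 mu L, 9 tu L.
No heavy syllable in the domain; default to the penultimate syllable (second from the end) = syllable 8.
Primary stress: syllable 8 → nos.da.ga.skal.rod.nos.ke.ˈmu.tu.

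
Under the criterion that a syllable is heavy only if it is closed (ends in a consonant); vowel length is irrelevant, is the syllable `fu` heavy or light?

light

`fu`: short vowel, open (no coda). Open (no coda) → light.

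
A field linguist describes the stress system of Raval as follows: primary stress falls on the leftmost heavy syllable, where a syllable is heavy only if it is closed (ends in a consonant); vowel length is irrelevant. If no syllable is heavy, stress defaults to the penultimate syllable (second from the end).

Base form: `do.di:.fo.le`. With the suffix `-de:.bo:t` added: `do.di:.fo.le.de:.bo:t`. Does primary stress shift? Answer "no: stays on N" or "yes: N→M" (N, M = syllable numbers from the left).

yes: 3→6

Base `do.di:.fo.le` (4 syllables):
  Weights: 1 do L, 2 di: L, 3 fo L, 4 le L.
  No heavy syllable in the domain; default to the penultimate syllable (second from the end) = syllable 3.
  → primary stress on syllable 3.
Suffixed `do.di:.fo.le.de:.bo:t` (6 syllables):
  Weights: 1 do L, 2 di: L, 3 fo L, 4 le L, 5 de: L, 6 bo:t H.
  Heavy syllables in the domain: 6. The leftmost is syllable 6 (bo:t).
  → primary stress on syllable 6.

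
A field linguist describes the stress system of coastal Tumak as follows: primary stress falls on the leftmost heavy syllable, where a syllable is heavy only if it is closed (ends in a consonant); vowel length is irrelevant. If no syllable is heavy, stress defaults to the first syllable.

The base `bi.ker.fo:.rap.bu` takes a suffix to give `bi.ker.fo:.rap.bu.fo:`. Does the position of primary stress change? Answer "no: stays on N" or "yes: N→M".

no: stays on 2

Base `bi.ker.fo:.rap.bu` (5 syllables):
  Weights: 1 bi L, 2 ker H, 3 fo: L, 4 rap H, 5 bu L.
  Heavy syllables in the domain: 2, 4. The leftmost is syllable 2 (ker).
  → primary stress on syllable 2.
Suffixed `bi.ker.fo:.rap.bu.fo:` (6 syllables):
  Weights: 1 bi L, 2 ker H, 3 fo: L, 4 rap H, 5 bu L, 6 fo: L.
  Heavy syllables in the domain: 2, 4. The leftmost is syllable 2 (ker).
  → primary stress on syllable 2.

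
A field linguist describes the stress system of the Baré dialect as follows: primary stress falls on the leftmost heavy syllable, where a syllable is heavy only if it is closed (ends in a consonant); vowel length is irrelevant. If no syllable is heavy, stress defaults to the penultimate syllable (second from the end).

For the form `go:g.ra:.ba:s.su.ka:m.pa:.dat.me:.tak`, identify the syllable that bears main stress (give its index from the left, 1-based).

1

Weights: 1 go:g H, 2 ra: L, 3 ba:s H, 4 su L, 5 ka:m H, 6 pa: L, 7 dat H, 8 me: L, 9 tak H.
Heavy syllables in the domain: 1, 3, 5, 7, 9. The leftmost is syllable 1 (go:g).
Primary stress: syllable 1 → ˈgo:g.ra:.ba:s.su.ka:m.pa:.dat.me:.tak.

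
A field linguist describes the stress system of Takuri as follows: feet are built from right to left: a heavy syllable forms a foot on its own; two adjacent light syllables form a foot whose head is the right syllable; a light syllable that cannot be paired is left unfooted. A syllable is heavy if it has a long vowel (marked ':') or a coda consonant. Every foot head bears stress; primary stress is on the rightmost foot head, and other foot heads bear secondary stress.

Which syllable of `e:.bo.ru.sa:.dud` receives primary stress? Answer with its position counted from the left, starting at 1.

5

Weights: 1 e: H, 2 bo L, 3 ru L, 4 sa: H, 5 dud H.
Parse right to left (heavy = foot alone; LL = one foot; stranded L unfooted): (ˈe:) (bo.ˈru) (ˈsa:) (ˈdud).
Foot heads: 1, 3, 4, 5.
Primary stress on the rightmost head = syllable 5.
Primary stress: syllable 5 → e:.bo.ru.sa:.ˈdud.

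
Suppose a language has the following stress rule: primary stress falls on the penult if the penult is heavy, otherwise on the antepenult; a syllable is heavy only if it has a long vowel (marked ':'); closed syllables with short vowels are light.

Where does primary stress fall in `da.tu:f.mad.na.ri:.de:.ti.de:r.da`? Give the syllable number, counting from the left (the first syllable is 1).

8

Weights: 7 ti L, 8 de:r H, 9 da L.
The penult (syllable 8, de:r) is heavy, so it takes stress.
Primary stress: syllable 8 → da.tu:f.mad.na.ri:.de:.ti.ˈde:r.da.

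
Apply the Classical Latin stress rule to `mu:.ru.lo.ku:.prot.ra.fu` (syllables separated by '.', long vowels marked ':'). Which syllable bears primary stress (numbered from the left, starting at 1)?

5

Classical Latin: stress the penult if heavy (long vowel or closed), else the antepenult.
Weights: 5 prot H, 6 ra L, 7 fu L.
The penult (syllable 6, ra) is light, so stress falls on the antepenult (syllable 5, prot).
Stress on syllable 5: mu:.ru.lo.ku:.ˈprot.ra.fu.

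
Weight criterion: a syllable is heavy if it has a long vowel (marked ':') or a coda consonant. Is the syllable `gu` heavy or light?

light

`gu`: short vowel, open (no coda). Short vowel, open → light.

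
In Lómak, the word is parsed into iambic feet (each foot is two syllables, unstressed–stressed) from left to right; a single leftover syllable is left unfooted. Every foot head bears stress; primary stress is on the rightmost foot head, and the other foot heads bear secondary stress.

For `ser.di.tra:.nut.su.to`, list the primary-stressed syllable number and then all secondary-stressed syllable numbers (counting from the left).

Parse left to right into iambic (σˈσ) feet: (ser.ˈdi) (tra:.ˈnut) (su.ˈto).
Foot heads (stressed positions): 2, 4, 6.
End Rule Rightmost: primary stress on the rightmost head = syllable 6.
Secondary stress on 2, 4: ser.ˌdi.tra:.ˌnut.su.ˈto.

primary 6, secondary 2, 4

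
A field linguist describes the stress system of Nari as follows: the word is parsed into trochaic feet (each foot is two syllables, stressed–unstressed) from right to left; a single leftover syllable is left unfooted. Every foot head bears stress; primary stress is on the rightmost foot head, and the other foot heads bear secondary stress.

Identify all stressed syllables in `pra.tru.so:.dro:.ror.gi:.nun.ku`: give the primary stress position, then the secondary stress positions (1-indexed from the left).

primary 7, secondary 1, 3, 5

Parse right to left into trochaic (ˈσσ) feet: (ˈpra.tru) (ˈso:.dro:) (ˈror.gi:) (ˈnun.ku).
Foot heads (stressed positions): 1, 3, 5, 7.
End Rule Rightmost: primary stress on the rightmost head = syllable 7.
Secondary stress on 1, 3, 5: ˌpra.tru.ˌso:.dro:.ˌror.gi:.ˈnun.ku.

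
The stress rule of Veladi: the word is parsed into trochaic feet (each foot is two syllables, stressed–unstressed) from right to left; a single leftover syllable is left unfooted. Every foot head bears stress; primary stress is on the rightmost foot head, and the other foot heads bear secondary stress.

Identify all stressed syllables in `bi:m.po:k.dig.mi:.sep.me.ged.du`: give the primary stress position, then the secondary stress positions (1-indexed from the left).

primary 7, secondary 1, 3, 5

Parse right to left into trochaic (ˈσσ) feet: (ˈbi:m.po:k) (ˈdig.mi:) (ˈsep.me) (ˈged.du).
Foot heads (stressed positions): 1, 3, 5, 7.
End Rule Rightmost: primary stress on the rightmost head = syllable 7.
Secondary stress on 1, 3, 5: ˌbi:m.po:k.ˌdig.mi:.ˌsep.me.ˈged.du.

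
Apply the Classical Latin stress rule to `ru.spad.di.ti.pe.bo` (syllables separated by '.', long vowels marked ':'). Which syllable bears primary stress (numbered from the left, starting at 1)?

Classical Latin: stress the penult if heavy (long vowel or closed), else the antepenult.
Weights: 4 ti L, 5 pe L, 6 bo L.
The penult (syllable 5, pe) is light, so stress falls on the antepenult (syllable 4, ti).
Stress on syllable 4: ru.spad.di.ˈti.pe.bo.

4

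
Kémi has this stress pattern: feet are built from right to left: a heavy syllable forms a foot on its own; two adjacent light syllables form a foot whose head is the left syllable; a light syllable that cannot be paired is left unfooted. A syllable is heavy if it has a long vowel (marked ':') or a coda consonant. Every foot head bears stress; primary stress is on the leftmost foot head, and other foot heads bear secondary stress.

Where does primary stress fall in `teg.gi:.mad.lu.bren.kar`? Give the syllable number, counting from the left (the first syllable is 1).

1

Weights: 1 teg H, 2 gi: H, 3 mad H, 4 lu L, 5 bren H, 6 kar H.
Parse right to left (heavy = foot alone; LL = one foot; stranded L unfooted): (ˈteg) (ˈgi:) (ˈmad) lu (ˈbren) (ˈkar).
Foot heads: 1, 2, 3, 5, 6.
Primary stress on the leftmost head = syllable 1.
Primary stress: syllable 1 → ˈteg.gi:.mad.lu.bren.kar.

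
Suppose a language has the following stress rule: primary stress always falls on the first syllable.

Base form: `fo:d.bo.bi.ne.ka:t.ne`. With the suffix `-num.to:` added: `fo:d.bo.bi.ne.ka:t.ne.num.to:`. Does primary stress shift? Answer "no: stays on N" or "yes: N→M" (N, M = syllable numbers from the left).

no: stays on 1

Base `fo:d.bo.bi.ne.ka:t.ne` (6 syllables):
  The word has 6 syllables; the first syllable is syllable 1 (fo:d).
  → primary stress on syllable 1.
Suffixed `fo:d.bo.bi.ne.ka:t.ne.num.to:` (8 syllables):
  The word has 8 syllables; the first syllable is syllable 1 (fo:d).
  → primary stress on syllable 1.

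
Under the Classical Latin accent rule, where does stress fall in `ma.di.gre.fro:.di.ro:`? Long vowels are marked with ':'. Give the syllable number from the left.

4

Classical Latin: stress the penult if heavy (long vowel or closed), else the antepenult.
Weights: 4 fro: H, 5 di L, 6 ro: H.
The penult (syllable 5, di) is light, so stress falls on the antepenult (syllable 4, fro:).
Stress on syllable 4: ma.di.gre.ˈfro:.di.ro:.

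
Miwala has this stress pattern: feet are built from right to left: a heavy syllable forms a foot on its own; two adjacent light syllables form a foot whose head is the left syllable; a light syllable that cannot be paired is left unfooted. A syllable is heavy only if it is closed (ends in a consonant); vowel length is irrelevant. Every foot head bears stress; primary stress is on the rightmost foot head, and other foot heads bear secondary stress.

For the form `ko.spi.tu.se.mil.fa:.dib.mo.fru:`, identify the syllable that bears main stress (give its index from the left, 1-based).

8

Weights: 1 ko L, 2 spi L, 3 tu L, 4 se L, 5 mil H, 6 fa: L, 7 dib H, 8 mo L, 9 fru: L.
Parse right to left (heavy = foot alone; LL = one foot; stranded L unfooted): (ˈko.spi) (ˈtu.se) (ˈmil) fa: (ˈdib) (ˈmo.fru:).
Foot heads: 1, 3, 5, 7, 8.
Primary stress on the rightmost head = syllable 8.
Primary stress: syllable 8 → ko.spi.tu.se.mil.fa:.dib.ˈmo.fru:.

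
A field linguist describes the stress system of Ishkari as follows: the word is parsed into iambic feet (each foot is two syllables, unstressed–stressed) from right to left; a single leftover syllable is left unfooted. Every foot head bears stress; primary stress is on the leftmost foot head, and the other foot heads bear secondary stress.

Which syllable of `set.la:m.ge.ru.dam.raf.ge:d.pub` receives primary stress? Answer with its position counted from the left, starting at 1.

Parse right to left into iambic (σˈσ) feet: (set.ˈla:m) (ge.ˈru) (dam.ˈraf) (ge:d.ˈpub).
Foot heads (stressed positions): 2, 4, 6, 8.
End Rule Leftmost: primary stress on the leftmost head = syllable 2.
Primary stress: syllable 2 → set.ˈla:m.ge.ru.dam.raf.ge:d.pub.

2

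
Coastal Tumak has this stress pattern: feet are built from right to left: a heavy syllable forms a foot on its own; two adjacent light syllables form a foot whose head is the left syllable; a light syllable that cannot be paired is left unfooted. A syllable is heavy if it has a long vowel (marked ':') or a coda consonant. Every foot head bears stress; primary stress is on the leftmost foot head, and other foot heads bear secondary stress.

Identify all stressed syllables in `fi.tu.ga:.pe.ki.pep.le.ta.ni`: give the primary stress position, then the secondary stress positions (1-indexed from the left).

primary 1, secondary 3, 4, 6, 8

Weights: 1 fi L, 2 tu L, 3 ga: H, 4 pe L, 5 ki L, 6 pep H, 7 le L, 8 ta L, 9 ni L.
Parse right to left (heavy = foot alone; LL = one foot; stranded L unfooted): (ˈfi.tu) (ˈga:) (ˈpe.ki) (ˈpep) le (ˈta.ni).
Foot heads: 1, 3, 4, 6, 8.
Primary stress on the leftmost head = syllable 1.
Secondary stress on 3, 4, 6, 8: ˈfi.tu.ˌga:.ˌpe.ki.ˌpep.le.ˌta.ni.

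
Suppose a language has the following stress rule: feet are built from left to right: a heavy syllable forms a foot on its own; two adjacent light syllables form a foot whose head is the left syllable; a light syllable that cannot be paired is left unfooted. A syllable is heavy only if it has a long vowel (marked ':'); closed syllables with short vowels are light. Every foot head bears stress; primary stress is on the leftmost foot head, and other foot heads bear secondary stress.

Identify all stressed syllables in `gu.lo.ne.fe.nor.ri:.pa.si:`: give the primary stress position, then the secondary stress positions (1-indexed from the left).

Weights: 1 gu L, 2 lo L, 3 ne L, 4 fe L, 5 nor L, 6 ri: H, 7 pa L, 8 si: H.
Parse left to right (heavy = foot alone; LL = one foot; stranded L unfooted): (ˈgu.lo) (ˈne.fe) nor (ˈri:) pa (ˈsi:).
Foot heads: 1, 3, 6, 8.
Primary stress on the leftmost head = syllable 1.
Secondary stress on 3, 6, 8: ˈgu.lo.ˌne.fe.nor.ˌri:.pa.ˌsi:.

primary 1, secondary 3, 6, 8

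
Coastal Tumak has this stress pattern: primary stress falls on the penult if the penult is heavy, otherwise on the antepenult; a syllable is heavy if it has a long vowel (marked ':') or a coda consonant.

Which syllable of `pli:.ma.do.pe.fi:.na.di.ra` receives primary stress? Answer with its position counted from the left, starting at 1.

Weights: 6 na L, 7 di L, 8 ra L.
The penult (syllable 7, di) is light, so stress falls on the antepenult (syllable 6, na).
Primary stress: syllable 6 → pli:.ma.do.pe.fi:.ˈna.di.ra.

6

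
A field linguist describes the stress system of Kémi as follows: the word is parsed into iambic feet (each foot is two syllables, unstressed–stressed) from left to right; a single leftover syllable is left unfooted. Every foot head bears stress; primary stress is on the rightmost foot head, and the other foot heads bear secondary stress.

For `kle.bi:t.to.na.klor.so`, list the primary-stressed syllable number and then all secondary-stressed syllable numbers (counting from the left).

Parse left to right into iambic (σˈσ) feet: (kle.ˈbi:t) (to.ˈna) (klor.ˈso).
Foot heads (stressed positions): 2, 4, 6.
End Rule Rightmost: primary stress on the rightmost head = syllable 6.
Secondary stress on 2, 4: kle.ˌbi:t.to.ˌna.klor.ˈso.

primary 6, secondary 2, 4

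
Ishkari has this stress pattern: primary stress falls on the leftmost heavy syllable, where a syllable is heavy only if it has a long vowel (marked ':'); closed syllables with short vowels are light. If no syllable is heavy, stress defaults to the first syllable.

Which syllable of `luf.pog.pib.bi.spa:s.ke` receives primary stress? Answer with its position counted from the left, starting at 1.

5

Weights: 1 luf L, 2 pog L, 3 pib L, 4 bi L, 5 spa:s H, 6 ke L.
Heavy syllables in the domain: 5. The leftmost is syllable 5 (spa:s).
Primary stress: syllable 5 → luf.pog.pib.bi.ˈspa:s.ke.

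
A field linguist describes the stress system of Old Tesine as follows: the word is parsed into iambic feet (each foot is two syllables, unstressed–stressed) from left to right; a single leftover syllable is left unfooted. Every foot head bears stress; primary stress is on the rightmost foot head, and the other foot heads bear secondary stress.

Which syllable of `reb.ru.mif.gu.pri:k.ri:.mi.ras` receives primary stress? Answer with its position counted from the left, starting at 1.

Parse left to right into iambic (σˈσ) feet: (reb.ˈru) (mif.ˈgu) (pri:k.ˈri:) (mi.ˈras).
Foot heads (stressed positions): 2, 4, 6, 8.
End Rule Rightmost: primary stress on the rightmost head = syllable 8.
Primary stress: syllable 8 → reb.ru.mif.gu.pri:k.ri:.mi.ˈras.

8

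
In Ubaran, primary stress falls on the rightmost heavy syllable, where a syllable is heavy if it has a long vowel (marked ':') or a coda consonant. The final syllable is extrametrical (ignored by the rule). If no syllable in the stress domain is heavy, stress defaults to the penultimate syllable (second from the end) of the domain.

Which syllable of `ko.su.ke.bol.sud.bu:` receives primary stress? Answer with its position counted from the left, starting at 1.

The final syllable (6, bu:) is extrametrical; the stress domain is syllables 1–5.
Weights: 1 ko L, 2 su L, 3 ke L, 4 bol H, 5 sud H.
Heavy syllables in the domain: 4, 5. The rightmost is syllable 5 (sud).
Primary stress: syllable 5 → ko.su.ke.bol.ˈsud.bu:.

5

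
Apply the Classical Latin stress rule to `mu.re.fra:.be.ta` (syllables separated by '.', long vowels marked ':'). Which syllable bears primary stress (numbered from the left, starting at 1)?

3

Classical Latin: stress the penult if heavy (long vowel or closed), else the antepenult.
Weights: 3 fra: H, 4 be L, 5 ta L.
The penult (syllable 4, be) is light, so stress falls on the antepenult (syllable 3, fra:).
Stress on syllable 3: mu.re.ˈfra:.be.ta.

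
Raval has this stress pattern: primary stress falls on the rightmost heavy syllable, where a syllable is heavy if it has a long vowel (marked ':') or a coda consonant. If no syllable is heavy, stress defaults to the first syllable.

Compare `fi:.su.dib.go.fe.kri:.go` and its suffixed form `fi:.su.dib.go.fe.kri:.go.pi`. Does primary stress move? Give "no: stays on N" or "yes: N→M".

Base `fi:.su.dib.go.fe.kri:.go` (7 syllables):
  Weights: 1 fi: H, 2 su L, 3 dib H, 4 go L, 5 fe L, 6 kri: H, 7 go L.
  Heavy syllables in the domain: 1, 3, 6. The rightmost is syllable 6 (kri:).
  → primary stress on syllable 6.
Suffixed `fi:.su.dib.go.fe.kri:.go.pi` (8 syllables):
  Weights: 1 fi: H, 2 su L, 3 dib H, 4 go L, 5 fe L, 6 kri: H, 7 go L, 8 pi L.
  Heavy syllables in the domain: 1, 3, 6. The rightmost is syllable 6 (kri:).
  → primary stress on syllable 6.

no: stays on 6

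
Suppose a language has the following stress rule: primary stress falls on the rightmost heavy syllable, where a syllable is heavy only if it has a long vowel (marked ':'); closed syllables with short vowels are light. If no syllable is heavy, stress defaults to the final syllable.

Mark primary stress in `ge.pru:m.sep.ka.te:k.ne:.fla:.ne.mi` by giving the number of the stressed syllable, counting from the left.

7

Weights: 1 ge L, 2 pru:m H, 3 sep L, 4 ka L, 5 te:k H, 6 ne: H, 7 fla: H, 8 ne L, 9 mi L.
Heavy syllables in the domain: 2, 5, 6, 7. The rightmost is syllable 7 (fla:).
Primary stress: syllable 7 → ge.pru:m.sep.ka.te:k.ne:.ˈfla:.ne.mi.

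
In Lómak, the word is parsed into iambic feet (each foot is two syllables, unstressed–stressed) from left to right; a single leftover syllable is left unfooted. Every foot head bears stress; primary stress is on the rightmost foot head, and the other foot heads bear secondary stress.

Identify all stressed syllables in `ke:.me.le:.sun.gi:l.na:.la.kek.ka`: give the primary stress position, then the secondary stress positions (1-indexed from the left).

Parse left to right into iambic (σˈσ) feet: (ke:.ˈme) (le:.ˈsun) (gi:l.ˈna:) (la.ˈkek) ka. Syllable 9 is left unfooted.
Foot heads (stressed positions): 2, 4, 6, 8.
End Rule Rightmost: primary stress on the rightmost head = syllable 8.
Secondary stress on 2, 4, 6: ke:.ˌme.le:.ˌsun.gi:l.ˌna:.la.ˈkek.ka.

primary 8, secondary 2, 4, 6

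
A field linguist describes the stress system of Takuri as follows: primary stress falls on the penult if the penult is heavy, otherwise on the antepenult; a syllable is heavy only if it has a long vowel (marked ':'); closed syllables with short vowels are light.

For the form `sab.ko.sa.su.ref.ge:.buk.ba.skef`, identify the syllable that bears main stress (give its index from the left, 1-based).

Weights: 7 buk L, 8 ba L, 9 skef L.
The penult (syllable 8, ba) is light, so stress falls on the antepenult (syllable 7, buk).
Primary stress: syllable 7 → sab.ko.sa.su.ref.ge:.ˈbuk.ba.skef.

7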